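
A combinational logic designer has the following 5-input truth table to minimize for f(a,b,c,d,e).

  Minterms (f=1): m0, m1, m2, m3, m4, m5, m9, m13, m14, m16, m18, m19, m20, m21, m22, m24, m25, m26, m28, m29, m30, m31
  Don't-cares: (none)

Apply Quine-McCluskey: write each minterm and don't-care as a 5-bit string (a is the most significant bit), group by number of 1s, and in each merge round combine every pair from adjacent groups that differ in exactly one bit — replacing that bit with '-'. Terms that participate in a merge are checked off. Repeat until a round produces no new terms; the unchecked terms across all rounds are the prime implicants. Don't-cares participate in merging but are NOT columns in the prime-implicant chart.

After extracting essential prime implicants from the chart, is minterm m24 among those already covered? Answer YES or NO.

size-2^0 implicants → 00000(✓)  00001(✓)  00010(✓)  00011(✓)  00100(✓)  00101(✓)  01001(✓)  01101(✓)  01110(✓)  10000(✓)  10010(✓)  10011(✓)  10100(✓)  10101(✓)  10110(✓)  11000(✓)  11001(✓)  11010(✓)  11100(✓)  11101(✓)  11110(✓)  11111(✓)
size-2^1 implicants → -0000(✓)  -0010(✓)  -0011(✓)  -0100(✓)  -0101(✓)  -1001(✓)  -1101(✓)  -1110  0-001(✓)  0-101(✓)  00-00(✓)  00-01(✓)  000-0(✓)  000-1(✓)  0000-(✓)  0001-(✓)  0010-(✓)  01-01(✓)  1-000(✓)  1-010(✓)  1-100(✓)  1-101(✓)  1-110(✓)  10-00(✓)  10-10(✓)  100-0(✓)  1001-(✓)  101-0(✓)  1010-(✓)  11-00(✓)  11-01(✓)  11-10(✓)  110-0(✓)  1100-(✓)  111-0(✓)  111-1(✓)  1110-(✓)  1111-(✓)
size-2^2 implicants → --101  -0-00  -00-0  -001-  -010-  -1-01  0--01  00-0-  000--  1--00(✓)  1--10(✓)  1-0-0(✓)  1-1-0(✓)  1-10-  10--0(✓)  11--0(✓)  11-0-  111--
size-2^3 implicants → 1---0
Unchecked terms (primes): --101, -0-00, -00-0, -001-, -010-, -1-01, -1110, 0--01, 00-0-, 000--, 1---0, 1-10-, 11-0-, 111--
Minterm coverage:
  m0 ⊆ -0-00,-00-0,00-0-,000--
  m1 ⊆ 0--01,00-0-,000--
  m2 ⊆ -00-0,-001-,000--
  m3 ⊆ -001-,000--
  m4 ⊆ -0-00,-010-,00-0-
  m5 ⊆ --101,-010-,0--01,00-0-
  m9 ⊆ -1-01,0--01
  m13 ⊆ --101,-1-01,0--01
  m14 ⊆ -1110 [E]
  m16 ⊆ -0-00,-00-0,1---0
  m18 ⊆ -00-0,-001-,1---0
  m19 ⊆ -001- [E]
  m20 ⊆ -0-00,-010-,1---0,1-10-
  m21 ⊆ --101,-010-,1-10-
  m22 ⊆ 1---0 [E]
  m24 ⊆ 1---0,11-0-
  m25 ⊆ -1-01,11-0-
  m26 ⊆ 1---0 [E]
  m28 ⊆ 1---0,1-10-,11-0-,111--
  m29 ⊆ --101,-1-01,1-10-,11-0-,111--
  m30 ⊆ -1110,1---0,111--
  m31 ⊆ 111-- [E]
E = {-001-, -1110, 1---0, 111--}

YES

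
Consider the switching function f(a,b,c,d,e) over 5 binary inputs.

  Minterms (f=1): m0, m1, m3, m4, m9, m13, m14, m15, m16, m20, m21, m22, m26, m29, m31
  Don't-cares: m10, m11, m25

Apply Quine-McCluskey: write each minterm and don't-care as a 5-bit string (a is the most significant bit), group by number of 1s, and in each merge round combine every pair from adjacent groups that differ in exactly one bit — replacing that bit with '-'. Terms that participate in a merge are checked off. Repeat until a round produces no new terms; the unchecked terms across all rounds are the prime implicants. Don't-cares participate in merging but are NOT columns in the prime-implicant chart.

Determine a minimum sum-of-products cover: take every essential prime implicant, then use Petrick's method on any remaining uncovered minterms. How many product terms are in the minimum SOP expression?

7

size-2^0 implicants → 00000(✓)  00001(✓)  00011(✓)  00100(✓)  01001(✓)  01010(✓)  01011(✓)  01101(✓)  01110(✓)  01111(✓)  10000(✓)  10100(✓)  10101(✓)  10110(✓)  11001(✓)  11010(✓)  11101(✓)  11111(✓)
size-2^1 implicants → -0000(✓)  -0100(✓)  -1001(✓)  -1010  -1101(✓)  -1111(✓)  0-001(✓)  0-011(✓)  00-00(✓)  000-1(✓)  0000-  01-01(✓)  01-10(✓)  01-11(✓)  010-1(✓)  0101-(✓)  011-1(✓)  0111-(✓)  1-101  10-00(✓)  101-0  1010-  11-01(✓)  111-1(✓)
size-2^2 implicants → -0-00  -1-01  -11-1  0-0-1  01--1  01-1-
Unchecked terms (primes): -0-00, -1-01, -1010, -11-1, 0-0-1, 0000-, 01--1, 01-1-, 1-101, 101-0, 1010-
Minterm coverage:
  m0 ⊆ -0-00,0000-
  m1 ⊆ 0-0-1,0000-
  m3 ⊆ 0-0-1 [E]
  m4 ⊆ -0-00 [E]
  m9 ⊆ -1-01,0-0-1,01--1
  m13 ⊆ -1-01,-11-1,01--1
  m14 ⊆ 01-1- [E]
  m15 ⊆ -11-1,01--1,01-1-
  m16 ⊆ -0-00 [E]
  m20 ⊆ -0-00,101-0,1010-
  m21 ⊆ 1-101,1010-
  m22 ⊆ 101-0 [E]
  m26 ⊆ -1010 [E]
  m29 ⊆ -1-01,-11-1,1-101
  m31 ⊆ -11-1 [E]
E = {-0-00, -1010, -11-1, 0-0-1, 01-1-, 101-0}
Petrick residual → 1-101
Cover = b'd'e' + bc'de' + bce + a'c'e + a'bd + acd'e + ab'ce'  |cover|=7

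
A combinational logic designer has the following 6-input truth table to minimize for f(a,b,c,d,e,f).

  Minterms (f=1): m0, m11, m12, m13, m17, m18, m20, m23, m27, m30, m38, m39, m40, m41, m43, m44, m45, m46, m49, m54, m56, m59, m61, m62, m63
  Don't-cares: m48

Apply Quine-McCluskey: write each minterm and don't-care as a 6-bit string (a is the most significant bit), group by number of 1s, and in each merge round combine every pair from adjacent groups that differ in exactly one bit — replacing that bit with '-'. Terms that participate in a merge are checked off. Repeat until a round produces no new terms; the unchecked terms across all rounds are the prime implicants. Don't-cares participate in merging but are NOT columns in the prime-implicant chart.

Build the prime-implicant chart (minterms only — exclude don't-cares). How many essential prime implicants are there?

10

Round 0: 000000 001011✓ 001100✓ 001101✓ 010001✓ 010010 010100 010111 011011✓ 011110✓ 100110✓ 100111✓ 101000✓ 101001✓ 101011✓ 101100✓ 101101✓ 101110✓ 110000✓ 110001✓ 110110✓ 111000✓ 111011✓ 111101✓ 111110✓ 111111✓
Round 1: -01011✓ -01100✓ -01101✓ -10001 -11011✓ -11110 0-1011✓ 00110-✓ 1-0110✓ 1-1000 1-1011✓ 1-1101 1-1110✓ 10-110✓ 10011- 101-00✓ 101-01✓ 1010-1 10100-✓ 1011-0 10110-✓ 11-000 11-110✓ 11000- 111-11 1111-1 11111-
Round 2: --1011 -0110- 1--110 101-0-
PIs = {--1011, -0110-, -10001, -11110, 000000, 010010, 010100, 010111, 1--110, 1-1000, 1-1101, 10011-, 101-0-, 1010-1, 1011-0, 11-000, 11000-, 111-11, 1111-1, 11111-}
Coverage chart:
  m0: 000000 ←essential
  m11: --1011 ←essential
  m12: -0110- ←essential
  m13: -0110- ←essential
  m17: -10001 ←essential
  m18: 010010 ←essential
  m20: 010100 ←essential
  m23: 010111 ←essential
  m27: --1011 ←essential
  m30: -11110 ←essential
  m38: 1--110,10011-
  m39: 10011- ←essential
  m40: 1-1000,101-0-
  m41: 101-0-,1010-1
  m43: --1011,1010-1
  m44: -0110-,101-0-,1011-0
  m45: -0110-,1-1101,101-0-
  m46: 1--110,1011-0
  m49: -10001,11000-
  m54: 1--110 ←essential
  m56: 1-1000,11-000
  m59: --1011,111-11
  m61: 1-1101,1111-1
  m62: -11110,1--110,11111-
  m63: 111-11,1111-1,11111-
Essential: --1011, -0110-, -10001, -11110, 000000, 010010, 010100, 010111, 1--110, 10011-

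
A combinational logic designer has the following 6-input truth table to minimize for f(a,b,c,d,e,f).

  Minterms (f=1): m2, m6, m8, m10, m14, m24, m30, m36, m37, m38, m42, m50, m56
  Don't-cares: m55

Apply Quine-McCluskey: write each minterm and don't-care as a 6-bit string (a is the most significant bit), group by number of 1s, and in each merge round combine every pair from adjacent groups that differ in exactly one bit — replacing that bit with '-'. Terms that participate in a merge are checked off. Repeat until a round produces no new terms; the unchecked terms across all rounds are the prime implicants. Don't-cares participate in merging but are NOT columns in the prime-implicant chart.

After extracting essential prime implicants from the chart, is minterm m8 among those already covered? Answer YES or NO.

Round 0: 000010✓ 000110✓ 001000✓ 001010✓ 001110✓ 011000✓ 011110✓ 100100✓ 100101✓ 100110✓ 101010✓ 110010 110111 111000✓
Round 1: -00110 -01010 -11000 0-1000 0-1110 00-010✓ 00-110✓ 000-10✓ 001-10✓ 0010-0 1001-0 10010-
Round 2: 00--10
PIs = {-00110, -01010, -11000, 0-1000, 0-1110, 00--10, 0010-0, 1001-0, 10010-, 110010, 110111}
Coverage chart:
  m2: 00--10 ←essential
  m6: -00110,00--10
  m8: 0-1000,0010-0
  m10: -01010,00--10,0010-0
  m14: 0-1110,00--10
  m24: -11000,0-1000
  m30: 0-1110 ←essential
  m36: 1001-0,10010-
  m37: 10010- ←essential
  m38: -00110,1001-0
  m42: -01010 ←essential
  m50: 110010 ←essential
  m56: -11000 ←essential
Essential: -01010, -11000, 0-1110, 00--10, 10010-, 110010

NO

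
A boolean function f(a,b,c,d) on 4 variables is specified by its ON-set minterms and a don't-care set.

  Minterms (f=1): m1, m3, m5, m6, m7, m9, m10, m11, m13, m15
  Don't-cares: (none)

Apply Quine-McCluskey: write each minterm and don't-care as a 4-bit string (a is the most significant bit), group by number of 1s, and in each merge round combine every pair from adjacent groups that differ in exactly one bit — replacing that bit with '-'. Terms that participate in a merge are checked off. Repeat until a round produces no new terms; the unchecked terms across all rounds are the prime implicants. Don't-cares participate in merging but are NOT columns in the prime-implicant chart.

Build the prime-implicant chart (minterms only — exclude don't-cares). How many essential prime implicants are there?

3

Round 0: 0001✓ 0011✓ 0101✓ 0110✓ 0111✓ 1001✓ 1010✓ 1011✓ 1101✓ 1111✓
Round 1: -001✓ -011✓ -101✓ -111✓ 0-01✓ 0-11✓ 00-1✓ 01-1✓ 011- 1-01✓ 1-11✓ 10-1✓ 101- 11-1✓
Round 2: --01✓ --11✓ -0-1✓ -1-1✓ 0--1✓ 1--1✓
Round 3: ---1
PIs = {---1, 011-, 101-}
Coverage chart:
  m1: ---1 ←essential
  m3: ---1 ←essential
  m5: ---1 ←essential
  m6: 011- ←essential
  m7: ---1,011-
  m9: ---1 ←essential
  m10: 101- ←essential
  m11: ---1,101-
  m13: ---1 ←essential
  m15: ---1 ←essential
Essential: ---1, 011-, 101-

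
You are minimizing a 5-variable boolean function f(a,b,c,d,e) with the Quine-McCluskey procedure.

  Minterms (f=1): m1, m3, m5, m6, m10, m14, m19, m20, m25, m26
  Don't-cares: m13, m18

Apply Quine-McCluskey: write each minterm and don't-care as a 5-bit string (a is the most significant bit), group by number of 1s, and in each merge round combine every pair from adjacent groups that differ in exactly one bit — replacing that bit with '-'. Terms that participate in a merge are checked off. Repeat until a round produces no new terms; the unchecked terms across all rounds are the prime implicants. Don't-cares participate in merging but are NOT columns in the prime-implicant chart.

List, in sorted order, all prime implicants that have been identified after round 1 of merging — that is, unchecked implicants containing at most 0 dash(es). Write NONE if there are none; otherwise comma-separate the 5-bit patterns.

[col 0] 00001*, 00011*, 00101*, 00110*, 01010*, 01101*, 01110*, 10010*, 10011*, 10100, 11001, 11010*
[col 1] -0011, -1010, 0-101, 0-110, 00-01, 000-1, 01-10, 1-010, 1001-
Prime implicants: -0011, -1010, 0-101, 0-110, 00-01, 000-1, 01-10, 1-010, 1001-, 10100, 11001

10100, 11001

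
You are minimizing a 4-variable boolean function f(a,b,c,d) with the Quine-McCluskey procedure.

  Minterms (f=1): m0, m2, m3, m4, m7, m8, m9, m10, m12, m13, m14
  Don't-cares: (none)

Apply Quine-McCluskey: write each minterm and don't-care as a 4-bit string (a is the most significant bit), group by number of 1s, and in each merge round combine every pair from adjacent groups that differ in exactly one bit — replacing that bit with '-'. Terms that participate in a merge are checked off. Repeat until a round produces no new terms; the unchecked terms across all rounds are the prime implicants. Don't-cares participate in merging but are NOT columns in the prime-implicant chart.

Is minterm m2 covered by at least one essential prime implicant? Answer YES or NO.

[col 0] 0000*, 0010*, 0011*, 0100*, 0111*, 1000*, 1001*, 1010*, 1100*, 1101*, 1110*
[col 1] -000*, -010*, -100*, 0-00*, 0-11, 00-0*, 001-, 1-00*, 1-01*, 1-10*, 10-0*, 100-*, 11-0*, 110-*
[col 2] --00, -0-0, 1--0, 1-0-
Prime implicants: --00, -0-0, 0-11, 001-, 1--0, 1-0-
PI chart (minterm → PIs covering it):
  0 | --00,-0-0
  2 | -0-0,001-
  3 | 0-11,001-
  4 | --00  (sole → essential)
  7 | 0-11  (sole → essential)
  8 | --00,-0-0,1--0,1-0-
  9 | 1-0-  (sole → essential)
  10 | -0-0,1--0
  12 | --00,1--0,1-0-
  13 | 1-0-  (sole → essential)
  14 | 1--0  (sole → essential)
Essential prime implicants: --00, 0-11, 1--0, 1-0-

NO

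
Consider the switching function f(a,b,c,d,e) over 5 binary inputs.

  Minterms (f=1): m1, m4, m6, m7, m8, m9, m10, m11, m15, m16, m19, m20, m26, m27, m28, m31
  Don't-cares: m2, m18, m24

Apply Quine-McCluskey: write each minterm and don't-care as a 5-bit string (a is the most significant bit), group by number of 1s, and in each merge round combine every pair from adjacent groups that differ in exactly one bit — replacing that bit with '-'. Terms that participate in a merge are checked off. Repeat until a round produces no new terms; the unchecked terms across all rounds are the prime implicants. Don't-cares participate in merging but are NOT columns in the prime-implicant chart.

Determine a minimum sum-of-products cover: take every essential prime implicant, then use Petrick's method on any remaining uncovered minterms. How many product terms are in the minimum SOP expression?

Round 0: 00001✓ 00010✓ 00100✓ 00110✓ 00111✓ 01000✓ 01001✓ 01010✓ 01011✓ 01111✓ 10000✓ 10010✓ 10011✓ 10100✓ 11000✓ 11010✓ 11011✓ 11100✓ 11111✓
Round 1: -0010✓ -0100 -1000✓ -1010✓ -1011✓ -1111✓ 0-001 0-010✓ 0-111 00-10 001-0 0011- 01-11✓ 010-0✓ 010-1✓ 0100-✓ 0101-✓ 1-000✓ 1-010✓ 1-011✓ 1-100✓ 10-00✓ 100-0✓ 1001-✓ 11-00✓ 11-11✓ 110-0✓ 1101-✓
Round 2: --010 -1-11 -10-0 -101- 010-- 1--00 1-0-0 1-01-
PIs = {--010, -0100, -1-11, -10-0, -101-, 0-001, 0-111, 00-10, 001-0, 0011-, 010--, 1--00, 1-0-0, 1-01-}
Coverage chart:
  m1: 0-001 ←essential
  m4: -0100,001-0
  m6: 00-10,001-0,0011-
  m7: 0-111,0011-
  m8: -10-0,010--
  m9: 0-001,010--
  m10: --010,-10-0,-101-,010--
  m11: -1-11,-101-,010--
  m15: -1-11,0-111
  m16: 1--00,1-0-0
  m19: 1-01- ←essential
  m20: -0100,1--00
  m26: --010,-10-0,-101-,1-0-0,1-01-
  m27: -1-11,-101-,1-01-
  m28: 1--00 ←essential
  m31: -1-11 ←essential
Essential: -1-11, 0-001, 1--00, 1-01-
Petrick residual → -0100, -10-0, 0011-
Min cover (7 terms): b'cd'e' + bde + bc'e' + a'c'd'e + a'b'cd + ad'e' + ac'd

7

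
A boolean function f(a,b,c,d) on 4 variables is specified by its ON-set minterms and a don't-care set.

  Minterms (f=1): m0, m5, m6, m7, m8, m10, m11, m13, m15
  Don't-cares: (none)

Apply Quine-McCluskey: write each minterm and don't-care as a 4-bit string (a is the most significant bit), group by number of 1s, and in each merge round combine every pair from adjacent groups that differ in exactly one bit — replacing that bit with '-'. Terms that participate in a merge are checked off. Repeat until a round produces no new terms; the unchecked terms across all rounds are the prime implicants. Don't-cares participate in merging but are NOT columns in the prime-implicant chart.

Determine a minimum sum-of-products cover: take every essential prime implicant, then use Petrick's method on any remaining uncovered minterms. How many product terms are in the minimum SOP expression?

4

[col 0] 0000*, 0101*, 0110*, 0111*, 1000*, 1010*, 1011*, 1101*, 1111*
[col 1] -000, -101*, -111*, 01-1*, 011-, 1-11, 10-0, 101-, 11-1*
[col 2] -1-1
Prime implicants: -000, -1-1, 011-, 1-11, 10-0, 101-
PI chart (minterm → PIs covering it):
  0 | -000  (sole → essential)
  5 | -1-1  (sole → essential)
  6 | 011-  (sole → essential)
  7 | -1-1,011-
  8 | -000,10-0
  10 | 10-0,101-
  11 | 1-11,101-
  13 | -1-1  (sole → essential)
  15 | -1-1,1-11
Essential prime implicants: -000, -1-1, 011-
Petrick residual → 101-
Minimum SOP uses 4 PIs: b'c'd' + bd + a'bc + ab'c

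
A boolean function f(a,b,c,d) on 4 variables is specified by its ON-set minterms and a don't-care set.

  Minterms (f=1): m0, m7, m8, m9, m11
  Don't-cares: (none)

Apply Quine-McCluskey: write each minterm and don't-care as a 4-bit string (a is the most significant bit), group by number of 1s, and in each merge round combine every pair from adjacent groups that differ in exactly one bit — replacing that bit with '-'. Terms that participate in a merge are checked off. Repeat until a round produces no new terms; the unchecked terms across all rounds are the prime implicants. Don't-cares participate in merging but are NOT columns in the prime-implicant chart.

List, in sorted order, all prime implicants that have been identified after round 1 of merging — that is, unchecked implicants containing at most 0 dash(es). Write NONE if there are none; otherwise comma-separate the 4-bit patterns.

0111

size-2^0 implicants → 0000(✓)  0111  1000(✓)  1001(✓)  1011(✓)
size-2^1 implicants → -000  10-1  100-
Unchecked terms (primes): -000, 0111, 10-1, 100-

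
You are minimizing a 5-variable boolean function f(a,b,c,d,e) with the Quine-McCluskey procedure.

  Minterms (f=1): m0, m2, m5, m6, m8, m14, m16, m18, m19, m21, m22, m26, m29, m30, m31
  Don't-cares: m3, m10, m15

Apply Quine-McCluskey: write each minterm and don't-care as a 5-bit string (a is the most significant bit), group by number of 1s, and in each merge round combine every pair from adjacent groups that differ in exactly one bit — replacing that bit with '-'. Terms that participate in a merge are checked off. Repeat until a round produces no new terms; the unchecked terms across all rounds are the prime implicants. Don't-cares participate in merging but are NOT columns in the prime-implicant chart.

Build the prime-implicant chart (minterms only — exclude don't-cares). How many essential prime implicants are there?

size-2^0 implicants → 00000(✓)  00010(✓)  00011(✓)  00101(✓)  00110(✓)  01000(✓)  01010(✓)  01110(✓)  01111(✓)  10000(✓)  10010(✓)  10011(✓)  10101(✓)  10110(✓)  11010(✓)  11101(✓)  11110(✓)  11111(✓)
size-2^1 implicants → -0000(✓)  -0010(✓)  -0011(✓)  -0101  -0110(✓)  -1010(✓)  -1110(✓)  -1111(✓)  0-000(✓)  0-010(✓)  0-110(✓)  00-10(✓)  000-0(✓)  0001-(✓)  01-10(✓)  010-0(✓)  0111-(✓)  1-010(✓)  1-101  1-110(✓)  10-10(✓)  100-0(✓)  1001-(✓)  11-10(✓)  111-1  1111-(✓)
size-2^2 implicants → --010(✓)  --110(✓)  -0-10(✓)  -00-0  -001-  -1-10(✓)  -111-  0--10(✓)  0-0-0  1--10(✓)
size-2^3 implicants → ---10
Unchecked terms (primes): ---10, -00-0, -001-, -0101, -111-, 0-0-0, 1-101, 111-1
Minterm coverage:
  m0 ⊆ -00-0,0-0-0
  m2 ⊆ ---10,-00-0,-001-,0-0-0
  m5 ⊆ -0101 [E]
  m6 ⊆ ---10 [E]
  m8 ⊆ 0-0-0 [E]
  m14 ⊆ ---10,-111-
  m16 ⊆ -00-0 [E]
  m18 ⊆ ---10,-00-0,-001-
  m19 ⊆ -001- [E]
  m21 ⊆ -0101,1-101
  m22 ⊆ ---10 [E]
  m26 ⊆ ---10 [E]
  m29 ⊆ 1-101,111-1
  m30 ⊆ ---10,-111-
  m31 ⊆ -111-,111-1
E = {---10, -00-0, -001-, -0101, 0-0-0}

5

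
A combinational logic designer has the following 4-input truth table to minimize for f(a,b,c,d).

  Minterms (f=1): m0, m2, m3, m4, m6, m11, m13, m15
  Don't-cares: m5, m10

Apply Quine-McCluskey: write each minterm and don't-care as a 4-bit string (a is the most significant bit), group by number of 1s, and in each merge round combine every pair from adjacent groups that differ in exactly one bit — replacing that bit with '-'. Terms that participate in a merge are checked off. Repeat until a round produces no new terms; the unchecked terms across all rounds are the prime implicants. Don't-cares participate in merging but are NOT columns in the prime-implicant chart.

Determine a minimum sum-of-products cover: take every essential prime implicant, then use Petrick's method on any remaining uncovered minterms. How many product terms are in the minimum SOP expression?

3

[col 0] 0000*, 0010*, 0011*, 0100*, 0101*, 0110*, 1010*, 1011*, 1101*, 1111*
[col 1] -010*, -011*, -101, 0-00*, 0-10*, 00-0*, 001-*, 01-0*, 010-, 1-11, 101-*, 11-1
[col 2] -01-, 0--0
Prime implicants: -01-, -101, 0--0, 010-, 1-11, 11-1
PI chart (minterm → PIs covering it):
  0 | 0--0  (sole → essential)
  2 | -01-,0--0
  3 | -01-  (sole → essential)
  4 | 0--0,010-
  6 | 0--0  (sole → essential)
  11 | -01-,1-11
  13 | -101,11-1
  15 | 1-11,11-1
Essential prime implicants: -01-, 0--0
Petrick residual → 11-1
Minimum SOP uses 3 PIs: b'c + a'd' + abd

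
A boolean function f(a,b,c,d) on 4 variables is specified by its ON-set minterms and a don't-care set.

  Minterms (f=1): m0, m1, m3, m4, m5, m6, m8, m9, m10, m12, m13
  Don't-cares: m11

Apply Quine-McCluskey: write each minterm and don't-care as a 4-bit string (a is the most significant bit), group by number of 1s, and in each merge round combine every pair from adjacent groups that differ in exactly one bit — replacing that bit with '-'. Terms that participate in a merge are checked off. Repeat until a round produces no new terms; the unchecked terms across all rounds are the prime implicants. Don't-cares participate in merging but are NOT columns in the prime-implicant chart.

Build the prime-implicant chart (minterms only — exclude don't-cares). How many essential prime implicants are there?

4

size-2^0 implicants → 0000(✓)  0001(✓)  0011(✓)  0100(✓)  0101(✓)  0110(✓)  1000(✓)  1001(✓)  1010(✓)  1011(✓)  1100(✓)  1101(✓)
size-2^1 implicants → -000(✓)  -001(✓)  -011(✓)  -100(✓)  -101(✓)  0-00(✓)  0-01(✓)  00-1(✓)  000-(✓)  01-0  010-(✓)  1-00(✓)  1-01(✓)  10-0(✓)  10-1(✓)  100-(✓)  101-(✓)  110-(✓)
size-2^2 implicants → --00(✓)  --01(✓)  -0-1  -00-(✓)  -10-(✓)  0-0-(✓)  1-0-(✓)  10--
size-2^3 implicants → --0-
Unchecked terms (primes): --0-, -0-1, 01-0, 10--
Minterm coverage:
  m0 ⊆ --0- [E]
  m1 ⊆ --0-,-0-1
  m3 ⊆ -0-1 [E]
  m4 ⊆ --0-,01-0
  m5 ⊆ --0- [E]
  m6 ⊆ 01-0 [E]
  m8 ⊆ --0-,10--
  m9 ⊆ --0-,-0-1,10--
  m10 ⊆ 10-- [E]
  m12 ⊆ --0- [E]
  m13 ⊆ --0- [E]
E = {--0-, -0-1, 01-0, 10--}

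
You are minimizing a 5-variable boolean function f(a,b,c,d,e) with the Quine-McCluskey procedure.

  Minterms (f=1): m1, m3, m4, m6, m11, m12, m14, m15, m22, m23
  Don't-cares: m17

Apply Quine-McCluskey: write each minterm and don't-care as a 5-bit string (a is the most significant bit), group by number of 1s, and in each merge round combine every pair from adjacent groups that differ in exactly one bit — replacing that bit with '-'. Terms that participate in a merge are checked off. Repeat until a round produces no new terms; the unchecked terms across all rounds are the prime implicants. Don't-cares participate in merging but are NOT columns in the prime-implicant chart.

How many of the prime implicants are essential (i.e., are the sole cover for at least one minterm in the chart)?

[col 0] 00001*, 00011*, 00100*, 00110*, 01011*, 01100*, 01110*, 01111*, 10001*, 10110*, 10111*
[col 1] -0001, -0110, 0-011, 0-100*, 0-110*, 000-1, 001-0*, 01-11, 011-0*, 0111-, 1011-
[col 2] 0-1-0
Prime implicants: -0001, -0110, 0-011, 0-1-0, 000-1, 01-11, 0111-, 1011-
PI chart (minterm → PIs covering it):
  1 | -0001,000-1
  3 | 0-011,000-1
  4 | 0-1-0  (sole → essential)
  6 | -0110,0-1-0
  11 | 0-011,01-11
  12 | 0-1-0  (sole → essential)
  14 | 0-1-0,0111-
  15 | 01-11,0111-
  22 | -0110,1011-
  23 | 1011-  (sole → essential)
Essential prime implicants: 0-1-0, 1011-

2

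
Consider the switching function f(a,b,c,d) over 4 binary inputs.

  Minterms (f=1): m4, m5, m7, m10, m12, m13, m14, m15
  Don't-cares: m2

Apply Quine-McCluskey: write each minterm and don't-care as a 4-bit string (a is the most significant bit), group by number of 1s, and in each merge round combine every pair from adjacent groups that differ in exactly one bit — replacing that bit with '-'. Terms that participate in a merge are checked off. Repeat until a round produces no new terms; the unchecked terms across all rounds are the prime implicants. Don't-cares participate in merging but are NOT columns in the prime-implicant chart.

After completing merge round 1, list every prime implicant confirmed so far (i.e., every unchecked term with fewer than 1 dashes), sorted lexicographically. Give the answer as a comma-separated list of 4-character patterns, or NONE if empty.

Round 0: 0010✓ 0100✓ 0101✓ 0111✓ 1010✓ 1100✓ 1101✓ 1110✓ 1111✓
Round 1: -010 -100✓ -101✓ -111✓ 01-1✓ 010-✓ 1-10 11-0✓ 11-1✓ 110-✓ 111-✓
Round 2: -1-1 -10- 11--
PIs = {-010, -1-1, -10-, 1-10, 11--}

NONE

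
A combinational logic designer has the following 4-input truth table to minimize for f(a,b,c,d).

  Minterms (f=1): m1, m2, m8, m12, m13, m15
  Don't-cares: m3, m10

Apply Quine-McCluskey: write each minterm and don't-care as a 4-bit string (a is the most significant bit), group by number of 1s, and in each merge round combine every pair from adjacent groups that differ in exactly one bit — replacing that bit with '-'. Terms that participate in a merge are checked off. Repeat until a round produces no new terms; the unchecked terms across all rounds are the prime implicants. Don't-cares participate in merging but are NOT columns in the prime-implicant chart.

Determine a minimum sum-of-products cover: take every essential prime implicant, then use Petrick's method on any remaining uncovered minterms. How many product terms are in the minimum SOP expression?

4

[col 0] 0001*, 0010*, 0011*, 1000*, 1010*, 1100*, 1101*, 1111*
[col 1] -010, 00-1, 001-, 1-00, 10-0, 11-1, 110-
Prime implicants: -010, 00-1, 001-, 1-00, 10-0, 11-1, 110-
PI chart (minterm → PIs covering it):
  1 | 00-1  (sole → essential)
  2 | -010,001-
  8 | 1-00,10-0
  12 | 1-00,110-
  13 | 11-1,110-
  15 | 11-1  (sole → essential)
Essential prime implicants: 00-1, 11-1
Petrick residual → -010, 1-00
Minimum SOP uses 4 PIs: b'cd' + a'b'd + ac'd' + abd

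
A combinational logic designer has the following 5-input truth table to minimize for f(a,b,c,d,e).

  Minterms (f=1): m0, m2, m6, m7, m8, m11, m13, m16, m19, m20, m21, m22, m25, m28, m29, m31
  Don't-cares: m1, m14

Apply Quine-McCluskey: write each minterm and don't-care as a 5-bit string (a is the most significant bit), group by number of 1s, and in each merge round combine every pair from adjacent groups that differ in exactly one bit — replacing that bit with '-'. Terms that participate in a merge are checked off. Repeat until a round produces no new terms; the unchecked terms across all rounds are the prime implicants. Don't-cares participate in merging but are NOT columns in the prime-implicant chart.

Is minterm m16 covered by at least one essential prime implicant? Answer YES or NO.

[col 0] 00000*, 00001*, 00010*, 00110*, 00111*, 01000*, 01011, 01101*, 01110*, 10000*, 10011, 10100*, 10101*, 10110*, 11001*, 11100*, 11101*, 11111*
[col 1] -0000, -0110, -1101, 0-000, 0-110, 00-10, 000-0, 0000-, 0011-, 1-100*, 1-101*, 10-00, 101-0, 1010-*, 11-01, 111-1, 1110-*
[col 2] 1-10-
Prime implicants: -0000, -0110, -1101, 0-000, 0-110, 00-10, 000-0, 0000-, 0011-, 01011, 1-10-, 10-00, 10011, 101-0, 11-01, 111-1
PI chart (minterm → PIs covering it):
  0 | -0000,0-000,000-0,0000-
  2 | 00-10,000-0
  6 | -0110,0-110,00-10,0011-
  7 | 0011-  (sole → essential)
  8 | 0-000  (sole → essential)
  11 | 01011  (sole → essential)
  13 | -1101  (sole → essential)
  16 | -0000,10-00
  19 | 10011  (sole → essential)
  20 | 1-10-,10-00,101-0
  21 | 1-10-  (sole → essential)
  22 | -0110,101-0
  25 | 11-01  (sole → essential)
  28 | 1-10-  (sole → essential)
  29 | -1101,1-10-,11-01,111-1
  31 | 111-1  (sole → essential)
Essential prime implicants: -1101, 0-000, 0011-, 01011, 1-10-, 10011, 11-01, 111-1

NO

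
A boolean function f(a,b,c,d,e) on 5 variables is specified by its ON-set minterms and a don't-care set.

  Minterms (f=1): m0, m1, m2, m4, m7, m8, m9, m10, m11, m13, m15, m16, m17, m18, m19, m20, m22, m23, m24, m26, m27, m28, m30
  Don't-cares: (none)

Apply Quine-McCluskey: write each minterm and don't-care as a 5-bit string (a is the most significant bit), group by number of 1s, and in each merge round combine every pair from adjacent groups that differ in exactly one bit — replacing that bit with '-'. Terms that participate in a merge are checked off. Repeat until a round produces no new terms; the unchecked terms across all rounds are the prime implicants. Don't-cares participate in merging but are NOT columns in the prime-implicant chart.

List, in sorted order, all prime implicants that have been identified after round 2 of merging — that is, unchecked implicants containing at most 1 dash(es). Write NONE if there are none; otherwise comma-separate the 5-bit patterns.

-0111, 0-111

size-2^0 implicants → 00000(✓)  00001(✓)  00010(✓)  00100(✓)  00111(✓)  01000(✓)  01001(✓)  01010(✓)  01011(✓)  01101(✓)  01111(✓)  10000(✓)  10001(✓)  10010(✓)  10011(✓)  10100(✓)  10110(✓)  10111(✓)  11000(✓)  11010(✓)  11011(✓)  11100(✓)  11110(✓)
size-2^1 implicants → -0000(✓)  -0001(✓)  -0010(✓)  -0100(✓)  -0111  -1000(✓)  -1010(✓)  -1011(✓)  0-000(✓)  0-001(✓)  0-010(✓)  0-111  00-00(✓)  000-0(✓)  0000-(✓)  01-01(✓)  01-11(✓)  010-0(✓)  010-1(✓)  0100-(✓)  0101-(✓)  011-1(✓)  1-000(✓)  1-010(✓)  1-011(✓)  1-100(✓)  1-110(✓)  10-00(✓)  10-10(✓)  10-11(✓)  100-0(✓)  100-1(✓)  1000-(✓)  1001-(✓)  101-0(✓)  1011-(✓)  11-00(✓)  11-10(✓)  110-0(✓)  1101-(✓)  111-0(✓)
size-2^2 implicants → --000(✓)  --010(✓)  -0-00  -00-0(✓)  -000-  -10-0(✓)  -101-  0-0-0(✓)  0-00-  01--1  010--  1--00(✓)  1--10(✓)  1-0-0(✓)  1-01-  1-1-0(✓)  10--0(✓)  10-1-  100--  11--0(✓)
size-2^3 implicants → --0-0  1---0
Unchecked terms (primes): --0-0, -0-00, -000-, -0111, -101-, 0-00-, 0-111, 01--1, 010--, 1---0, 1-01-, 10-1-, 100--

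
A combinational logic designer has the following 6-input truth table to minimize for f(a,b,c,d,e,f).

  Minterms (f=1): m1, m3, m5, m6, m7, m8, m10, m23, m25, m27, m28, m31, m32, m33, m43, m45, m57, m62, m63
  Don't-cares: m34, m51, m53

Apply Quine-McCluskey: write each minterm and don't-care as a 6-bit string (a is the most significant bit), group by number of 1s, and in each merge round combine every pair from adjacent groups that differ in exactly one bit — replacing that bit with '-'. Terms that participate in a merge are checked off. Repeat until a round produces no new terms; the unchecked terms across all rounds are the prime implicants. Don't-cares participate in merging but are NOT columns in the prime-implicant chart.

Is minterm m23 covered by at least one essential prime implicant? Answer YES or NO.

NO

[col 0] 000001*, 000011*, 000101*, 000110*, 000111*, 001000*, 001010*, 010111*, 011001*, 011011*, 011100, 011111*, 100000*, 100001*, 100010*, 101011, 101101, 110011, 110101, 111001*, 111110*, 111111*
[col 1] -00001, -11001, -11111, 0-0111, 000-01*, 000-11*, 0000-1*, 0001-1*, 00011-, 0010-0, 01-111, 011-11, 0110-1, 1000-0, 10000-, 11111-
[col 2] 000--1
Prime implicants: -00001, -11001, -11111, 0-0111, 000--1, 00011-, 0010-0, 01-111, 011-11, 0110-1, 011100, 1000-0, 10000-, 101011, 101101, 110011, 110101, 11111-
PI chart (minterm → PIs covering it):
  1 | -00001,000--1
  3 | 000--1  (sole → essential)
  5 | 000--1  (sole → essential)
  6 | 00011-  (sole → essential)
  7 | 0-0111,000--1,00011-
  8 | 0010-0  (sole → essential)
  10 | 0010-0  (sole → essential)
  23 | 0-0111,01-111
  25 | -11001,0110-1
  27 | 011-11,0110-1
  28 | 011100  (sole → essential)
  31 | -11111,01-111,011-11
  32 | 1000-0,10000-
  33 | -00001,10000-
  43 | 101011  (sole → essential)
  45 | 101101  (sole → essential)
  57 | -11001  (sole → essential)
  62 | 11111-  (sole → essential)
  63 | -11111,11111-
Essential prime implicants: -11001, 000--1, 00011-, 0010-0, 011100, 101011, 101101, 11111-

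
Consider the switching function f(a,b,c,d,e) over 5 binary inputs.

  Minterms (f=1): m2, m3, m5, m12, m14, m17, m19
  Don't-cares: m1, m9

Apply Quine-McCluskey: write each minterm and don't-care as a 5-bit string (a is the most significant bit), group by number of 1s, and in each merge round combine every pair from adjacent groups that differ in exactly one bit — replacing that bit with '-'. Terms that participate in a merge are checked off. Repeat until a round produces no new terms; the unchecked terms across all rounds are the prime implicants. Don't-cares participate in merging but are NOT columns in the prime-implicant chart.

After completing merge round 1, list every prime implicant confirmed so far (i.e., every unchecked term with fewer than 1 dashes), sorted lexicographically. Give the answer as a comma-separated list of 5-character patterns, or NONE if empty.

NONE

Round 0: 00001✓ 00010✓ 00011✓ 00101✓ 01001✓ 01100✓ 01110✓ 10001✓ 10011✓
Round 1: -0001✓ -0011✓ 0-001 00-01 000-1✓ 0001- 011-0 100-1✓
Round 2: -00-1
PIs = {-00-1, 0-001, 00-01, 0001-, 011-0}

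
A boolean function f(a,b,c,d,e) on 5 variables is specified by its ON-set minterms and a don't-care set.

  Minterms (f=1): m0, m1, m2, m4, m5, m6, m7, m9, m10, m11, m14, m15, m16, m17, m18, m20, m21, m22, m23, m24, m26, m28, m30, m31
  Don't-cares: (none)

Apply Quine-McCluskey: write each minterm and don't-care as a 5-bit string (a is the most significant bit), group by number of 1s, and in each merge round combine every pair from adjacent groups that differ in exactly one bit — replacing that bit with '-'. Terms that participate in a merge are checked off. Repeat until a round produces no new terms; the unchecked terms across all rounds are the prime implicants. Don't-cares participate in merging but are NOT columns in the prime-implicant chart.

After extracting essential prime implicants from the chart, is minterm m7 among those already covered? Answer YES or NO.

Round 0: 00000✓ 00001✓ 00010✓ 00100✓ 00101✓ 00110✓ 00111✓ 01001✓ 01010✓ 01011✓ 01110✓ 01111✓ 10000✓ 10001✓ 10010✓ 10100✓ 10101✓ 10110✓ 10111✓ 11000✓ 11010✓ 11100✓ 11110✓ 11111✓
Round 1: -0000✓ -0001✓ -0010✓ -0100✓ -0101✓ -0110✓ -0111✓ -1010✓ -1110✓ -1111✓ 0-001 0-010✓ 0-110✓ 0-111✓ 00-00✓ 00-01✓ 00-10✓ 000-0✓ 0000-✓ 001-0✓ 001-1✓ 0010-✓ 0011-✓ 01-10✓ 01-11✓ 010-1 0101-✓ 0111-✓ 1-000✓ 1-010✓ 1-100✓ 1-110✓ 1-111✓ 10-00✓ 10-01✓ 10-10✓ 100-0✓ 1000-✓ 101-0✓ 101-1✓ 1010-✓ 1011-✓ 11-00✓ 11-10✓ 110-0✓ 111-0✓ 1111-✓
Round 2: --010✓ --110✓ --111✓ -0-00✓ -0-01✓ -0-10✓ -00-0✓ -000-✓ -01-0✓ -01-1✓ -010-✓ -011-✓ -1-10✓ -111-✓ 0--10✓ 0-11-✓ 00--0✓ 00-0-✓ 001--✓ 01-1- 1--00✓ 1--10✓ 1-0-0✓ 1-1-0✓ 1-11-✓ 10--0✓ 10-0-✓ 101--✓ 11--0✓
Round 3: ---10 --11- -0--0 -0-0- -01-- 1---0
PIs = {---10, --11-, -0--0, -0-0-, -01--, 0-001, 01-1-, 010-1, 1---0}
Coverage chart:
  m0: -0--0,-0-0-
  m1: -0-0-,0-001
  m2: ---10,-0--0
  m4: -0--0,-0-0-,-01--
  m5: -0-0-,-01--
  m6: ---10,--11-,-0--0,-01--
  m7: --11-,-01--
  m9: 0-001,010-1
  m10: ---10,01-1-
  m11: 01-1-,010-1
  m14: ---10,--11-,01-1-
  m15: --11-,01-1-
  m16: -0--0,-0-0-,1---0
  m17: -0-0- ←essential
  m18: ---10,-0--0,1---0
  m20: -0--0,-0-0-,-01--,1---0
  m21: -0-0-,-01--
  m22: ---10,--11-,-0--0,-01--,1---0
  m23: --11-,-01--
  m24: 1---0 ←essential
  m26: ---10,1---0
  m28: 1---0 ←essential
  m30: ---10,--11-,1---0
  m31: --11- ←essential
Essential: --11-, -0-0-, 1---0

YES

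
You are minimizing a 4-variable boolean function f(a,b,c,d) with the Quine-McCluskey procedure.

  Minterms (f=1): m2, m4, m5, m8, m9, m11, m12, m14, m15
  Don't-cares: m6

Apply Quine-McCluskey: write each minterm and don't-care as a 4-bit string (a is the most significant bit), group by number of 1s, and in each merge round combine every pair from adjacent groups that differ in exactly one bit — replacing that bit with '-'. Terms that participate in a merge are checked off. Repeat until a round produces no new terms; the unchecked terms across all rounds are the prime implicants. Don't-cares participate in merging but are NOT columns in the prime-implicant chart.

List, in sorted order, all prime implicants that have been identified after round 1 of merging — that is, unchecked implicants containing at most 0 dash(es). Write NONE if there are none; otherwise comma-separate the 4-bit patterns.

NONE

size-2^0 implicants → 0010(✓)  0100(✓)  0101(✓)  0110(✓)  1000(✓)  1001(✓)  1011(✓)  1100(✓)  1110(✓)  1111(✓)
size-2^1 implicants → -100(✓)  -110(✓)  0-10  01-0(✓)  010-  1-00  1-11  10-1  100-  11-0(✓)  111-
size-2^2 implicants → -1-0
Unchecked terms (primes): -1-0, 0-10, 010-, 1-00, 1-11, 10-1, 100-, 111-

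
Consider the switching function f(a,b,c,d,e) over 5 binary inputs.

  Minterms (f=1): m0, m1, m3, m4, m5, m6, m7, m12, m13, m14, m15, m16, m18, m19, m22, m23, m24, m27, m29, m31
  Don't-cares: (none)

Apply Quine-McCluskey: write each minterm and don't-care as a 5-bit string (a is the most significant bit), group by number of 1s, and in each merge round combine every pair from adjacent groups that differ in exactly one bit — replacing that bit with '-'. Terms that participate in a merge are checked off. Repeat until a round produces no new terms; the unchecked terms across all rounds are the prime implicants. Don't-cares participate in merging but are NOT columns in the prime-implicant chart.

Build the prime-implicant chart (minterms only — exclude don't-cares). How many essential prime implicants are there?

4

Round 0: 00000✓ 00001✓ 00011✓ 00100✓ 00101✓ 00110✓ 00111✓ 01100✓ 01101✓ 01110✓ 01111✓ 10000✓ 10010✓ 10011✓ 10110✓ 10111✓ 11000✓ 11011✓ 11101✓ 11111✓
Round 1: -0000 -0011✓ -0110✓ -0111✓ -1101✓ -1111✓ 0-100✓ 0-101✓ 0-110✓ 0-111✓ 00-00✓ 00-01✓ 00-11✓ 000-1✓ 0000-✓ 001-0✓ 001-1✓ 0010-✓ 0011-✓ 011-0✓ 011-1✓ 0110-✓ 0111-✓ 1-000 1-011✓ 1-111✓ 10-10✓ 10-11✓ 100-0 1001-✓ 1011-✓ 11-11✓ 111-1✓
Round 2: --111 -0-11 -011- -11-1 0-1-0✓ 0-1-1✓ 0-10-✓ 0-11-✓ 00--1 00-0- 001--✓ 011--✓ 1--11 10-1-
Round 3: 0-1--
PIs = {--111, -0-11, -0000, -011-, -11-1, 0-1--, 00--1, 00-0-, 1--11, 1-000, 10-1-, 100-0}
Coverage chart:
  m0: -0000,00-0-
  m1: 00--1,00-0-
  m3: -0-11,00--1
  m4: 0-1--,00-0-
  m5: 0-1--,00--1,00-0-
  m6: -011-,0-1--
  m7: --111,-0-11,-011-,0-1--,00--1
  m12: 0-1-- ←essential
  m13: -11-1,0-1--
  m14: 0-1-- ←essential
  m15: --111,-11-1,0-1--
  m16: -0000,1-000,100-0
  m18: 10-1-,100-0
  m19: -0-11,1--11,10-1-
  m22: -011-,10-1-
  m23: --111,-0-11,-011-,1--11,10-1-
  m24: 1-000 ←essential
  m27: 1--11 ←essential
  m29: -11-1 ←essential
  m31: --111,-11-1,1--11
Essential: -11-1, 0-1--, 1--11, 1-000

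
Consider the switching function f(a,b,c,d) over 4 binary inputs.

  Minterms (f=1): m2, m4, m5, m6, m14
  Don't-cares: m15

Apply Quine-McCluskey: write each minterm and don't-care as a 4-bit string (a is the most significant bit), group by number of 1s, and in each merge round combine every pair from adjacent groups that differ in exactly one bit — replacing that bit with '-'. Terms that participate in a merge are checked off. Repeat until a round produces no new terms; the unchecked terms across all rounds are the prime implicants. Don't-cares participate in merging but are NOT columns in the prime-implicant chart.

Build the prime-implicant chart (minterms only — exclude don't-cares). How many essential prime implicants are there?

[col 0] 0010*, 0100*, 0101*, 0110*, 1110*, 1111*
[col 1] -110, 0-10, 01-0, 010-, 111-
Prime implicants: -110, 0-10, 01-0, 010-, 111-
PI chart (minterm → PIs covering it):
  2 | 0-10  (sole → essential)
  4 | 01-0,010-
  5 | 010-  (sole → essential)
  6 | -110,0-10,01-0
  14 | -110,111-
Essential prime implicants: 0-10, 010-

2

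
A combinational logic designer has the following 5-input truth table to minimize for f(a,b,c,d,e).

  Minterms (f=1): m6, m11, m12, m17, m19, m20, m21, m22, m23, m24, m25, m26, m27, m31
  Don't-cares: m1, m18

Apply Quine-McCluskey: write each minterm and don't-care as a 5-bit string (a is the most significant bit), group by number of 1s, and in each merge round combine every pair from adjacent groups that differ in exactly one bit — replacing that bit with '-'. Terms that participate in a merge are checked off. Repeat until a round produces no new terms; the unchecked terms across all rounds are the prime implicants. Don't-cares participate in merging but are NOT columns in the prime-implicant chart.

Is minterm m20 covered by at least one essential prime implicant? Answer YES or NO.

[col 0] 00001*, 00110*, 01011*, 01100, 10001*, 10010*, 10011*, 10100*, 10101*, 10110*, 10111*, 11000*, 11001*, 11010*, 11011*, 11111*
[col 1] -0001, -0110, -1011, 1-001*, 1-010*, 1-011*, 1-111*, 10-01*, 10-10*, 10-11*, 100-1*, 1001-*, 101-0*, 101-1*, 1010-*, 1011-*, 11-11*, 110-0*, 110-1*, 1100-*, 1101-*
[col 2] 1--11, 1-0-1, 1-01-, 10--1, 10-1-, 101--, 110--
Prime implicants: -0001, -0110, -1011, 01100, 1--11, 1-0-1, 1-01-, 10--1, 10-1-, 101--, 110--
PI chart (minterm → PIs covering it):
  6 | -0110  (sole → essential)
  11 | -1011  (sole → essential)
  12 | 01100  (sole → essential)
  17 | -0001,1-0-1,10--1
  19 | 1--11,1-0-1,1-01-,10--1,10-1-
  20 | 101--  (sole → essential)
  21 | 10--1,101--
  22 | -0110,10-1-,101--
  23 | 1--11,10--1,10-1-,101--
  24 | 110--  (sole → essential)
  25 | 1-0-1,110--
  26 | 1-01-,110--
  27 | -1011,1--11,1-0-1,1-01-,110--
  31 | 1--11  (sole → essential)
Essential prime implicants: -0110, -1011, 01100, 1--11, 101--, 110--

YES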